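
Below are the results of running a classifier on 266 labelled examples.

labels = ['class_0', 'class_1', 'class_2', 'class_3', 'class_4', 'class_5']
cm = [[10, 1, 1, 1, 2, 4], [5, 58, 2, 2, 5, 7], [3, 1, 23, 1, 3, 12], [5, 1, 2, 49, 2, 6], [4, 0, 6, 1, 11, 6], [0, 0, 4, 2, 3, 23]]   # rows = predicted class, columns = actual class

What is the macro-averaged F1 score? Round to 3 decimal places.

Per-class F1 score (2·TP/(2·TP+FP+FN)):
  class_0: TP=10, FP=1+1+1+2+4=9, FN=5+3+5+4+0=17 → 20/46 = 0.4348
  class_1: TP=58, FP=5+2+2+5+7=21, FN=1+1+1+0+0=3 → 116/140 = 0.8286
  class_2: TP=23, FP=3+1+1+3+12=20, FN=1+2+2+6+4=15 → 46/81 = 0.5679
  class_3: TP=49, FP=5+1+2+2+6=16, FN=1+2+1+1+2=7 → 98/121 = 0.8099
  class_4: TP=11, FP=4+0+6+1+6=17, FN=2+5+3+2+3=15 → 22/54 = 0.4074
  class_5: TP=23, FP=0+0+4+2+3=9, FN=4+7+12+6+6=35 → 46/90 = 0.5111
Macro-F1 score = mean = (0.4348 + 0.8286 + 0.5679 + 0.8099 + 0.4074 + 0.5111) / 6 = 0.593

0.593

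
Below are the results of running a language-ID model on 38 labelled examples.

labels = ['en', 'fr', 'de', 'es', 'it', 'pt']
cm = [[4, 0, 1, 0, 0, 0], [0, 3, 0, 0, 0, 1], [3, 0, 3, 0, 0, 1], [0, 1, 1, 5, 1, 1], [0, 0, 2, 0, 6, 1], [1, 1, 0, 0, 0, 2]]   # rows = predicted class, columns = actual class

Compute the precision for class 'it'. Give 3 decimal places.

precision = TP/(TP+FP).
it: TP=6, FP=0+0+2+0+1=3 → 6/9 = 0.6667

0.667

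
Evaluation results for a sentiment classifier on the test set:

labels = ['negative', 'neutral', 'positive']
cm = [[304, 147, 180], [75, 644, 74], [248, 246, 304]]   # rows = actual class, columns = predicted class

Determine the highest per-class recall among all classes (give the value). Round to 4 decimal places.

Per-class recall (TP/(TP+FN)):
  negative: TP=304, FN=147+180=327 → 304/631 = 0.48177
  neutral: TP=644, FN=75+74=149 → 644/793 = 0.81211
  positive: TP=304, FN=248+246=494 → 304/798 = 0.38095
Highest is class 'neutral' with recall = 0.8121.

0.8121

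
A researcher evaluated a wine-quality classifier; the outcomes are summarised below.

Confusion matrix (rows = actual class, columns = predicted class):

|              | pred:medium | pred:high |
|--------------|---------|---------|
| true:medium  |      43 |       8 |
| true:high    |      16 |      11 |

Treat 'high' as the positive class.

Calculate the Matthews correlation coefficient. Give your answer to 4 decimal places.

MCC = (TP·TN − FP·FN) / √((TP+FP)(TP+FN)(TN+FP)(TN+FN))
Numerator = 11·43 − 8·16 = 345
Denominator = √(19·27·51·59) = √1543617 = 1242.4238
MCC = 345 / 1242.4238 = 0.2777

0.2777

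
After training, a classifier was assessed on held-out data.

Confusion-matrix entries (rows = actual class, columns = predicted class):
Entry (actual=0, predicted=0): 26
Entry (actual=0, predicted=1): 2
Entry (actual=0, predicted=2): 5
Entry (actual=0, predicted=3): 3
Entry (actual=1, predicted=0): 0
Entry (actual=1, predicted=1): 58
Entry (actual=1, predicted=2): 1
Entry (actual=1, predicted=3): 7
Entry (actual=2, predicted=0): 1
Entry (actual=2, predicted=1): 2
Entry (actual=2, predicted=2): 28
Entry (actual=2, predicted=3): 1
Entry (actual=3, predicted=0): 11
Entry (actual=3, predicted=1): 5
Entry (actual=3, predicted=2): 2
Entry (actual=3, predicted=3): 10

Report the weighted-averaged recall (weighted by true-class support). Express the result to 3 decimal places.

0.753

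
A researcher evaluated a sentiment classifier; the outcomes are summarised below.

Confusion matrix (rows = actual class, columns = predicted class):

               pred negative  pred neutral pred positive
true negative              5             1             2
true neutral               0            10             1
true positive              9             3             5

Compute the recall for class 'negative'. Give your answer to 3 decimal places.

Take TP from the diagonal, FP from the rest of the 'negative' prediction marginal, FN from the rest of the 'negative' actual marginal.
recall = TP/(TP+FN).
negative: TP=5, FN=1+2=3 → 5/8 = 0.6250

0.625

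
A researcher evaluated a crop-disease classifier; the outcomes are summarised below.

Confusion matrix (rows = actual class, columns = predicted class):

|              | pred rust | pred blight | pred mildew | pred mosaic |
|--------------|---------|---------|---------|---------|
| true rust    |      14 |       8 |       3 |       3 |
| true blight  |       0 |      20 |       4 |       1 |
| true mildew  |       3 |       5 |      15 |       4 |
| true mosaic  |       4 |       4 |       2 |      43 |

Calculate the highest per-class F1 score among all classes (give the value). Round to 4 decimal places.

Per-class F1 score (2·TP/(2·TP+FP+FN)):
  rust: TP=14, FP=0+3+4=7, FN=8+3+3=14 → 28/49 = 0.57143
  blight: TP=20, FP=8+5+4=17, FN=0+4+1=5 → 40/62 = 0.64516
  mildew: TP=15, FP=3+4+2=9, FN=3+5+4=12 → 30/51 = 0.58824
  mosaic: TP=43, FP=3+1+4=8, FN=4+4+2=10 → 86/104 = 0.82692
Highest is class 'mosaic' with F1 score = 0.8269.

0.8269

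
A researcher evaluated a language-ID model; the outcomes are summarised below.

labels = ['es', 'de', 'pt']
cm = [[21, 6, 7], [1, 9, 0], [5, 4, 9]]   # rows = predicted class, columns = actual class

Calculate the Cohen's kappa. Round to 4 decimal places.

Observed agreement pₒ = trace/N = 39/62 = 0.62903
Expected agreement pₑ = Σ (rowᵢ·colᵢ)/N² = (27·34 + 19·10 + 16·18)/62² = 0.36316
κ = (pₒ − pₑ)/(1 − pₑ) = (0.62903 − 0.36316)/(1 − 0.36316) = 0.4175

0.4175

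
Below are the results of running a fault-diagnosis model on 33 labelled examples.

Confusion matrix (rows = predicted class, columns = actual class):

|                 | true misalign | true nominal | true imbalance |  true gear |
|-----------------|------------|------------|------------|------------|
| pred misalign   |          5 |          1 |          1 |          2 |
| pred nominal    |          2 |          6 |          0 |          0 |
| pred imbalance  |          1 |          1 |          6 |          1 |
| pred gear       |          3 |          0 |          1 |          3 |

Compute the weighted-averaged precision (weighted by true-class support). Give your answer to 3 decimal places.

0.607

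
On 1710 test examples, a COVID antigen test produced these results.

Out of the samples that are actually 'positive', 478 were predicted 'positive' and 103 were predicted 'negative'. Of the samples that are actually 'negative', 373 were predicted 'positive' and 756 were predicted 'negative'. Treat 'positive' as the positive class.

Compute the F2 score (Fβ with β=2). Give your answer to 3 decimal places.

0.753

Fβ = (1+β²)·TP / ((1+β²)·TP + β²·FN + FP), with β²=4
= 5·478 / (5·478 + 4·103 + 373) = 0.753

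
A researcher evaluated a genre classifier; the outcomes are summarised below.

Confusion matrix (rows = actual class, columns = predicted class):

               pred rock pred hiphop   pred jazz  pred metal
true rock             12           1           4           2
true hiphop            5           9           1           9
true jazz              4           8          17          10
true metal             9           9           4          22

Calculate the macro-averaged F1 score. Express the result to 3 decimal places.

Per-class F1 score (2·TP/(2·TP+FP+FN)):
  rock: TP=12, FP=5+4+9=18, FN=1+4+2=7 → 24/49 = 0.4898
  hiphop: TP=9, FP=1+8+9=18, FN=5+1+9=15 → 18/51 = 0.3529
  jazz: TP=17, FP=4+1+4=9, FN=4+8+10=22 → 34/65 = 0.5231
  metal: TP=22, FP=2+9+10=21, FN=9+9+4=22 → 44/87 = 0.5057
Macro-F1 score = mean = (0.4898 + 0.3529 + 0.5231 + 0.5057) / 4 = 0.468

0.468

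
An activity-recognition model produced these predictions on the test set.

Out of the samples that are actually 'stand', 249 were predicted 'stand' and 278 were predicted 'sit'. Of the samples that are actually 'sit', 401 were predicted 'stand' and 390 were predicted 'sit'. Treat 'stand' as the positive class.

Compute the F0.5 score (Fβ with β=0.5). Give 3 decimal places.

0.398

Fβ = (1+β²)·TP / ((1+β²)·TP + β²·FN + FP), with β²=1/4
= 1.25·249 / (1.25·249 + 0.25·278 + 401) = 0.398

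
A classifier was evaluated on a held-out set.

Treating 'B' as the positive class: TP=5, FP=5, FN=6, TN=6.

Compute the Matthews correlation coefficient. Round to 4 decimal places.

MCC = (TP·TN − FP·FN) / √((TP+FP)(TP+FN)(TN+FP)(TN+FN))
Numerator = 5·6 − 5·6 = 0
Denominator = √(10·11·11·12) = √14520 = 120.4990
MCC = 0 / 120.4990 = 0.0000

0.0000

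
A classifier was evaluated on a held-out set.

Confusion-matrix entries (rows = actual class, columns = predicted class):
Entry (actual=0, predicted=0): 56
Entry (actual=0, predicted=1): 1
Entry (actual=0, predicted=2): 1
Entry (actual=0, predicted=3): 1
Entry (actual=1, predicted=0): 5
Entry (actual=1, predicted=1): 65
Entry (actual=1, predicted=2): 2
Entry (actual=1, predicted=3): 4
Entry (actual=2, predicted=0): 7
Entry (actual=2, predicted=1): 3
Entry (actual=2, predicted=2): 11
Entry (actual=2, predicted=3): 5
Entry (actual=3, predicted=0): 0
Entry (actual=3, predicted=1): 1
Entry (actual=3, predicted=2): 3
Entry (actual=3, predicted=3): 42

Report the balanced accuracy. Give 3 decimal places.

Balanced accuracy = mean of per-class recall.
  0: recall = 56/59 = 0.9492
  1: recall = 65/76 = 0.8553
  2: recall = 11/26 = 0.4231
  3: recall = 42/46 = 0.9130
Mean = (0.9492 + 0.8553 + 0.4231 + 0.9130) / 4 = 0.785

0.785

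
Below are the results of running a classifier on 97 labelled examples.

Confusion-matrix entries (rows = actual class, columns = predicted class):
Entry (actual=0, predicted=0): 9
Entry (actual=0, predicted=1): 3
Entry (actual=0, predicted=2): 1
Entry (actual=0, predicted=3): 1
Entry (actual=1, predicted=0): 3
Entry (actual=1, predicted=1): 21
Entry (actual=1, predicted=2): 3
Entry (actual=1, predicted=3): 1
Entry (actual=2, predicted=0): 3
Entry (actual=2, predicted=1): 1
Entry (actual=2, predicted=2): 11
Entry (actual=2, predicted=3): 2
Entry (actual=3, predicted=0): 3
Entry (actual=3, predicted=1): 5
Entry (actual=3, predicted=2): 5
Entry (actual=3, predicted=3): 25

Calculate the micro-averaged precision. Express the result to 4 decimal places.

Micro-averaging pools counts across classes: ΣTP=66, ΣFP=31, ΣFN=31.
Micro-precision = TP/(TP+FP) on pooled counts = 0.6804 (equals overall accuracy in single-label multiclass).

0.6804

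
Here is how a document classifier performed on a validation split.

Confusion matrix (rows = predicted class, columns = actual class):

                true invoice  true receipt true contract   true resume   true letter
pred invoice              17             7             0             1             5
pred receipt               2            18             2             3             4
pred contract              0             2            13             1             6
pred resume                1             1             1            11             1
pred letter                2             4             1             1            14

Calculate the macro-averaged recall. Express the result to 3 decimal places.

0.643

Per-class recall (TP/(TP+FN)):
  invoice: TP=17, FN=2+0+1+2=5 → 17/22 = 0.7727
  receipt: TP=18, FN=7+2+1+4=14 → 18/32 = 0.5625
  contract: TP=13, FN=0+2+1+1=4 → 13/17 = 0.7647
  resume: TP=11, FN=1+3+1+1=6 → 11/17 = 0.6471
  letter: TP=14, FN=5+4+6+1=16 → 14/30 = 0.4667
Macro-recall = mean = (0.7727 + 0.5625 + 0.7647 + 0.6471 + 0.4667) / 5 = 0.643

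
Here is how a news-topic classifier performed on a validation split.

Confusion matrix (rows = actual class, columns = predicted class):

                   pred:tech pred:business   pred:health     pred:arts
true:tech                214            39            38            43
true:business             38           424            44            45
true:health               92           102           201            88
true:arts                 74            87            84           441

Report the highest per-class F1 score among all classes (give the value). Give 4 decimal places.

0.7049

Per-class F1 score (2·TP/(2·TP+FP+FN)):
  tech: TP=214, FP=38+92+74=204, FN=39+38+43=120 → 428/752 = 0.56915
  business: TP=424, FP=39+102+87=228, FN=38+44+45=127 → 848/1203 = 0.70490
  health: TP=201, FP=38+44+84=166, FN=92+102+88=282 → 402/850 = 0.47294
  arts: TP=441, FP=43+45+88=176, FN=74+87+84=245 → 882/1303 = 0.67690
Highest is class 'business' with F1 score = 0.7049.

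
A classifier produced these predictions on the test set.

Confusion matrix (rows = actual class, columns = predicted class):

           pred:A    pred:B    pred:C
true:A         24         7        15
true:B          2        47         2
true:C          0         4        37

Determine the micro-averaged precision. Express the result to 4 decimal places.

0.7826

Micro-averaging pools counts across classes: ΣTP=108, ΣFP=30, ΣFN=30.
Micro-precision = TP/(TP+FP) on pooled counts = 0.7826 (equals overall accuracy in single-label multiclass).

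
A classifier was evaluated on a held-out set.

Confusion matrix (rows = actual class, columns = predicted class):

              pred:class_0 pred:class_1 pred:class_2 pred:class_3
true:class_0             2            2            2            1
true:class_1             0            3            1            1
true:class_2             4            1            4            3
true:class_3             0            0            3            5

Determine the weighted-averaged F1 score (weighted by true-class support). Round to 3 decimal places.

0.428

Per-class F1 score (2·TP/(2·TP+FP+FN)):
  class_0: TP=2, FP=0+4+0=4, FN=2+2+1=5 → 4/13 = 0.3077
  class_1: TP=3, FP=2+1+0=3, FN=0+1+1=2 → 6/11 = 0.5455
  class_2: TP=4, FP=2+1+3=6, FN=4+1+3=8 → 8/22 = 0.3636
  class_3: TP=5, FP=1+1+3=5, FN=0+0+3=3 → 10/18 = 0.5556
Weighted-F1 score = Σ (supportᵢ/N)·F1 scoreᵢ with N=32: (7/32)·0.3077 + (5/32)·0.5455 + (12/32)·0.3636 + (8/32)·0.5556 = 0.428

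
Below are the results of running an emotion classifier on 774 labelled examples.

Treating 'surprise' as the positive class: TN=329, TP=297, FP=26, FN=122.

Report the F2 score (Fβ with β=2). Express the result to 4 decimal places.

0.7429

Fβ = (1+β²)·TP / ((1+β²)·TP + β²·FN + FP), with β²=4
= 5·297 / (5·297 + 4·122 + 26) = 0.7429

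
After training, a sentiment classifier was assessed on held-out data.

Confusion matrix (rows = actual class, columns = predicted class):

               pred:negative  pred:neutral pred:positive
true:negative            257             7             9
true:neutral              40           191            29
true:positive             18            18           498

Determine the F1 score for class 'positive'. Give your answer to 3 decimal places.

F1 score = 2·TP/(2·TP+FP+FN).
positive: TP=498, FP=9+29=38, FN=18+18=36 → 996/1070 = 0.9308

0.931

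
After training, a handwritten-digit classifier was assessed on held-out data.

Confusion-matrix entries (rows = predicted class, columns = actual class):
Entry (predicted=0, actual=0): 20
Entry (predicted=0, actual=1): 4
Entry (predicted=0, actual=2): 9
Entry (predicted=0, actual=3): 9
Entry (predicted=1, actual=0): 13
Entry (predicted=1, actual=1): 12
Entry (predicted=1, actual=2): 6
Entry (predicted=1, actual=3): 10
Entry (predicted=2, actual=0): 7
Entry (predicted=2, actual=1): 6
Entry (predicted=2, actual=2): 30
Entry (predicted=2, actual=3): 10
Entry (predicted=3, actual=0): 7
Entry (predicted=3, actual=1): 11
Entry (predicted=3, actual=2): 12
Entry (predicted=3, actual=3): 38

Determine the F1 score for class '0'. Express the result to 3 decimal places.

Take TP from the diagonal, FP from the rest of the '0' prediction marginal, FN from the rest of the '0' actual marginal.
F1 score = 2·TP/(2·TP+FP+FN).
0: TP=20, FP=4+9+9=22, FN=13+7+7=27 → 40/89 = 0.4494

0.449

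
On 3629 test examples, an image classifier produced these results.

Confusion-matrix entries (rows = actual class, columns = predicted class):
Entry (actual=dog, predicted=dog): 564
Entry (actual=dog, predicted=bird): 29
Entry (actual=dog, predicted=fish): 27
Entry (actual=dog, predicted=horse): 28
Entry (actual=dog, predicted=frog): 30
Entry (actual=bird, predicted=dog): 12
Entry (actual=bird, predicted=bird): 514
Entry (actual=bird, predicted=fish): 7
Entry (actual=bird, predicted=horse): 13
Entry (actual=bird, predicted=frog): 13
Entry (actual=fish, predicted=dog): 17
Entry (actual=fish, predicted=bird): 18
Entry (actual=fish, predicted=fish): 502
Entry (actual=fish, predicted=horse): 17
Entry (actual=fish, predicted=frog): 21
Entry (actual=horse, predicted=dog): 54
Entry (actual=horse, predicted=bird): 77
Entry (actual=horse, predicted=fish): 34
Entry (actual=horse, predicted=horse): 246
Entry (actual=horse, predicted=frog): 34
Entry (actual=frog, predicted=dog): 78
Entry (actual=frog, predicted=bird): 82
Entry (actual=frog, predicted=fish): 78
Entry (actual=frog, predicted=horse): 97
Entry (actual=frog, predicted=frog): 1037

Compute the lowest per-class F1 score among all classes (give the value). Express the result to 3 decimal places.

Per-class F1 score (2·TP/(2·TP+FP+FN)):
  dog: TP=564, FP=12+17+54+78=161, FN=29+27+28+30=114 → 1128/1403 = 0.8040
  bird: TP=514, FP=29+18+77+82=206, FN=12+7+13+13=45 → 1028/1279 = 0.8038
  fish: TP=502, FP=27+7+34+78=146, FN=17+18+17+21=73 → 1004/1223 = 0.8209
  horse: TP=246, FP=28+13+17+97=155, FN=54+77+34+34=199 → 492/846 = 0.5816
  frog: TP=1037, FP=30+13+21+34=98, FN=78+82+78+97=335 → 2074/2507 = 0.8273
Lowest is class 'horse' with F1 score = 0.582.

0.582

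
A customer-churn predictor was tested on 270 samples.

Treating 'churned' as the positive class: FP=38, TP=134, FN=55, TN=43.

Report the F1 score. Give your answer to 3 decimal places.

Precision = TP/(TP+FP) = 134/172 = 0.7791
Recall = TP/(TP+FN) = 134/189 = 0.7090
F1 = 2·TP/(2·TP+FP+FN) = 268/361 = 0.742

0.742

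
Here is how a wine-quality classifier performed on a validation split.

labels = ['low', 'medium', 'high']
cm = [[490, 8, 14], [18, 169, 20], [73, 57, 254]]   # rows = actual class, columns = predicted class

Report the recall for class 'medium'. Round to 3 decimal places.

0.816

One-vs-rest for 'medium': TP = diagonal; FP = other classes predicted 'medium'; FN = 'medium' predicted as other.
recall = TP/(TP+FN).
medium: TP=169, FN=18+20=38 → 169/207 = 0.8164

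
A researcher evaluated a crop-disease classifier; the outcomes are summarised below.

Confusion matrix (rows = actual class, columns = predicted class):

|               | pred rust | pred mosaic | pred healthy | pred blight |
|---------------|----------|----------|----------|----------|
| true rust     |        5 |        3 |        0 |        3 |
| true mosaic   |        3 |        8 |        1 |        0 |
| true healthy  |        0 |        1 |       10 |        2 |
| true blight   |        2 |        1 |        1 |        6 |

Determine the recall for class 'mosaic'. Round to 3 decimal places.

0.667

recall = TP/(TP+FN).
mosaic: TP=8, FN=3+1+0=4 → 8/12 = 0.6667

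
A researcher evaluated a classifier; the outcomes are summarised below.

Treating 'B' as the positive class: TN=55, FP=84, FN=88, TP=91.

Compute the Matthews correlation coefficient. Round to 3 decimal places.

-0.096

MCC = (TP·TN − FP·FN) / √((TP+FP)(TP+FN)(TN+FP)(TN+FN))
Numerator = 91·55 − 84·88 = -2387
Denominator = √(175·179·139·143) = √622647025 = 24952.8961
MCC = -2387 / 24952.8961 = -0.096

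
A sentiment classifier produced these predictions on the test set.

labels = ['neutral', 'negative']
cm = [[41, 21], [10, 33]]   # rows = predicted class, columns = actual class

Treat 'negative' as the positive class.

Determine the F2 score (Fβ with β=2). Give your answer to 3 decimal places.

0.637

Fβ = (1+β²)·TP / ((1+β²)·TP + β²·FN + FP), with β²=4
= 5·33 / (5·33 + 4·21 + 10) = 0.637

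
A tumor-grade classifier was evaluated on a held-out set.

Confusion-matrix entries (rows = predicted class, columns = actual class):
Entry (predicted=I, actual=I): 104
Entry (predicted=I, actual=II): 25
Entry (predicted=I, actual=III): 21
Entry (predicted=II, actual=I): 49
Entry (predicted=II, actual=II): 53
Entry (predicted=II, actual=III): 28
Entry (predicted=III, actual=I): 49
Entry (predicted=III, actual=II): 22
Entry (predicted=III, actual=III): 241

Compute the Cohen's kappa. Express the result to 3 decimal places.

Observed agreement pₒ = trace/N = 398/592 = 0.6723
Expected agreement pₑ = Σ (rowᵢ·colᵢ)/N² = (202·150 + 100·130 + 290·312)/592² = 0.3817
κ = (pₒ − pₑ)/(1 − pₑ) = (0.6723 − 0.3817)/(1 − 0.3817) = 0.470

0.470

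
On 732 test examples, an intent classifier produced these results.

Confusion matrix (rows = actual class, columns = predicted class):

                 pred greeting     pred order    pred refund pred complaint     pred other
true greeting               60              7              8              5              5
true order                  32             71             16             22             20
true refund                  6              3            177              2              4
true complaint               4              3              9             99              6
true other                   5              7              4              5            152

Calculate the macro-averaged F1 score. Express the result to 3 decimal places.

Per-class F1 score (2·TP/(2·TP+FP+FN)):
  greeting: TP=60, FP=32+6+4+5=47, FN=7+8+5+5=25 → 120/192 = 0.6250
  order: TP=71, FP=7+3+3+7=20, FN=32+16+22+20=90 → 142/252 = 0.5635
  refund: TP=177, FP=8+16+9+4=37, FN=6+3+2+4=15 → 354/406 = 0.8719
  complaint: TP=99, FP=5+22+2+5=34, FN=4+3+9+6=22 → 198/254 = 0.7795
  other: TP=152, FP=5+20+4+6=35, FN=5+7+4+5=21 → 304/360 = 0.8444
Macro-F1 score = mean = (0.6250 + 0.5635 + 0.8719 + 0.7795 + 0.8444) / 5 = 0.737

0.737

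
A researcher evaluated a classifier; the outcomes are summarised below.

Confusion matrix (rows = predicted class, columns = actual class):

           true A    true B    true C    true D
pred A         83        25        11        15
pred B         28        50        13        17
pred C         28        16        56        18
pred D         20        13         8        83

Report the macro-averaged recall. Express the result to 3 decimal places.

Per-class recall (TP/(TP+FN)):
  A: TP=83, FN=28+28+20=76 → 83/159 = 0.5220
  B: TP=50, FN=25+16+13=54 → 50/104 = 0.4808
  C: TP=56, FN=11+13+8=32 → 56/88 = 0.6364
  D: TP=83, FN=15+17+18=50 → 83/133 = 0.6241
Macro-recall = mean = (0.5220 + 0.4808 + 0.6364 + 0.6241) / 4 = 0.566

0.566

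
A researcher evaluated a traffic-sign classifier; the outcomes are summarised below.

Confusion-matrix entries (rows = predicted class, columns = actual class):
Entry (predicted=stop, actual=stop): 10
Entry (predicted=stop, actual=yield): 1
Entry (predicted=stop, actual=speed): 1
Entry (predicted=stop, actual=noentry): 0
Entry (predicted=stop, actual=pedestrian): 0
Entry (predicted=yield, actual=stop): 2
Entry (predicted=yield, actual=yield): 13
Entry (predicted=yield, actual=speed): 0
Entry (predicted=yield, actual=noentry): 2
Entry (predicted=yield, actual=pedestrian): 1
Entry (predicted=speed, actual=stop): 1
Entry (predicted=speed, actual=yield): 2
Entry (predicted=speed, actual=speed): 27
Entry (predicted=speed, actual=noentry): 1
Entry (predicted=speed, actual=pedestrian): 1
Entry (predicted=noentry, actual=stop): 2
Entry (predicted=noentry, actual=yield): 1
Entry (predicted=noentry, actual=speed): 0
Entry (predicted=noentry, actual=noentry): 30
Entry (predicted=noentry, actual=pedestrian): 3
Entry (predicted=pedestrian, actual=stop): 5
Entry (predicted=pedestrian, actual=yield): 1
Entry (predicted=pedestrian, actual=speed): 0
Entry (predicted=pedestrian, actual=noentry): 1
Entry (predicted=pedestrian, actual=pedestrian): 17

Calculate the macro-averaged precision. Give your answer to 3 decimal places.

0.788

Per-class precision (TP/(TP+FP)):
  stop: TP=10, FP=1+1+0+0=2 → 10/12 = 0.8333
  yield: TP=13, FP=2+0+2+1=5 → 13/18 = 0.7222
  speed: TP=27, FP=1+2+1+1=5 → 27/32 = 0.8438
  noentry: TP=30, FP=2+1+0+3=6 → 30/36 = 0.8333
  pedestrian: TP=17, FP=5+1+0+1=7 → 17/24 = 0.7083
Macro-precision = mean = (0.8333 + 0.7222 + 0.8438 + 0.8333 + 0.7083) / 5 = 0.788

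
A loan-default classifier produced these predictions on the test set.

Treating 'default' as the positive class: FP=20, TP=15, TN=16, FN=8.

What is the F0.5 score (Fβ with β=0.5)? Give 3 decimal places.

Fβ = (1+β²)·TP / ((1+β²)·TP + β²·FN + FP), with β²=1/4
= 1.25·15 / (1.25·15 + 0.25·8 + 20) = 0.460

0.460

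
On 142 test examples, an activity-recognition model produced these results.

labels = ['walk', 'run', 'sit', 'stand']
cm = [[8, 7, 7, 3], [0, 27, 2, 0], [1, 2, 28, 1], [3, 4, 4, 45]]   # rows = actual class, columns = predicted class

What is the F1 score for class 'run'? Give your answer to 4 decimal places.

0.7826

Take TP from the diagonal, FP from the rest of the 'run' prediction marginal, FN from the rest of the 'run' actual marginal.
F1 score = 2·TP/(2·TP+FP+FN).
run: TP=27, FP=7+2+4=13, FN=0+2+0=2 → 54/69 = 0.78261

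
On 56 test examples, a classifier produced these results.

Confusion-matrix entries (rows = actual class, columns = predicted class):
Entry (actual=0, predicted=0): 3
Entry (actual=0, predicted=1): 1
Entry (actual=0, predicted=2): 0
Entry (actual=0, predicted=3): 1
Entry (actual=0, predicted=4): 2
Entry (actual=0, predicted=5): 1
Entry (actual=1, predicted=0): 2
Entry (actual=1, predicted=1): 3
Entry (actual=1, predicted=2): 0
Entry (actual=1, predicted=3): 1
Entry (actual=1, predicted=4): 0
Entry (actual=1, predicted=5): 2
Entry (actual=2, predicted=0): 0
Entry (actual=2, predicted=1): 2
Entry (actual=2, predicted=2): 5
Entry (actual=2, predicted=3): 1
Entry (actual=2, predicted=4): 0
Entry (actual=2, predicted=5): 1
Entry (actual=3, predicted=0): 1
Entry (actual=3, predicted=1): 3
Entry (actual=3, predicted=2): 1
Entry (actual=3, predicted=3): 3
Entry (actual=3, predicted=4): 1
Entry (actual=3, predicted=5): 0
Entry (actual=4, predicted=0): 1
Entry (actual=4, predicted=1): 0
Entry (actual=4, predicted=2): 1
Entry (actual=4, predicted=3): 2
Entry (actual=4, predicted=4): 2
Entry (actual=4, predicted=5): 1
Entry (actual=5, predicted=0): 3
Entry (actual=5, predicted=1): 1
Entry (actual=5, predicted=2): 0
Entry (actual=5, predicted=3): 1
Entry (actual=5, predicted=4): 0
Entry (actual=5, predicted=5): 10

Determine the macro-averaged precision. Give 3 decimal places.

0.452

Per-class precision (TP/(TP+FP)):
  0: TP=3, FP=2+0+1+1+3=7 → 3/10 = 0.3000
  1: TP=3, FP=1+2+3+0+1=7 → 3/10 = 0.3000
  2: TP=5, FP=0+0+1+1+0=2 → 5/7 = 0.7143
  3: TP=3, FP=1+1+1+2+1=6 → 3/9 = 0.3333
  4: TP=2, FP=2+0+0+1+0=3 → 2/5 = 0.4000
  5: TP=10, FP=1+2+1+0+1=5 → 10/15 = 0.6667
Macro-precision = mean = (0.3000 + 0.3000 + 0.7143 + 0.3333 + 0.4000 + 0.6667) / 6 = 0.452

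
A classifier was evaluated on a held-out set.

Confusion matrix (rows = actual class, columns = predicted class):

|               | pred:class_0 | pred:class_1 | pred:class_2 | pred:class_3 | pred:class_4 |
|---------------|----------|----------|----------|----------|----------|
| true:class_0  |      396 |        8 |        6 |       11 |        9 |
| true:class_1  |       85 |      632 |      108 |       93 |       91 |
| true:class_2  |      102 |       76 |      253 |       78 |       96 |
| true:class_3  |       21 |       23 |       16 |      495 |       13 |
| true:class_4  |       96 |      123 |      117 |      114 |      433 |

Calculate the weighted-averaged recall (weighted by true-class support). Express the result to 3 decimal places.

0.632

Per-class recall (TP/(TP+FN)):
  class_0: TP=396, FN=8+6+11+9=34 → 396/430 = 0.9209
  class_1: TP=632, FN=85+108+93+91=377 → 632/1009 = 0.6264
  class_2: TP=253, FN=102+76+78+96=352 → 253/605 = 0.4182
  class_3: TP=495, FN=21+23+16+13=73 → 495/568 = 0.8715
  class_4: TP=433, FN=96+123+117+114=450 → 433/883 = 0.4904
Weighted-recall = Σ (supportᵢ/N)·recallᵢ with N=3495: (430/3495)·0.9209 + (1009/3495)·0.6264 + (605/3495)·0.4182 + (568/3495)·0.8715 + (883/3495)·0.4904 = 0.632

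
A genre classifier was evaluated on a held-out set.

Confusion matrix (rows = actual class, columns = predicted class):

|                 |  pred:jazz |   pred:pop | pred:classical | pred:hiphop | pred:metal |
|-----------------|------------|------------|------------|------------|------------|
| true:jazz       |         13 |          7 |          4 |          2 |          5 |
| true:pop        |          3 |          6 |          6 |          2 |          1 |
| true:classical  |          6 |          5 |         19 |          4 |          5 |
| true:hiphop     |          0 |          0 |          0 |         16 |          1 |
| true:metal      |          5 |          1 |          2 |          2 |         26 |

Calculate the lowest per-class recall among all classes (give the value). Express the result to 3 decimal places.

Per-class recall (TP/(TP+FN)):
  jazz: TP=13, FN=7+4+2+5=18 → 13/31 = 0.4194
  pop: TP=6, FN=3+6+2+1=12 → 6/18 = 0.3333
  classical: TP=19, FN=6+5+4+5=20 → 19/39 = 0.4872
  hiphop: TP=16, FN=0+0+0+1=1 → 16/17 = 0.9412
  metal: TP=26, FN=5+1+2+2=10 → 26/36 = 0.7222
Lowest is class 'pop' with recall = 0.333.

0.333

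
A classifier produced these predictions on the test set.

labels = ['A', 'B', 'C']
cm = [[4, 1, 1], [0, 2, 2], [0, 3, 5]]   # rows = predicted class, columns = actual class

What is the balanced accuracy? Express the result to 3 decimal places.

0.653

Balanced accuracy = mean of per-class recall.
  A: recall = 4/4 = 1.0000
  B: recall = 2/6 = 0.3333
  C: recall = 5/8 = 0.6250
Mean = (1.0000 + 0.3333 + 0.6250) / 3 = 0.653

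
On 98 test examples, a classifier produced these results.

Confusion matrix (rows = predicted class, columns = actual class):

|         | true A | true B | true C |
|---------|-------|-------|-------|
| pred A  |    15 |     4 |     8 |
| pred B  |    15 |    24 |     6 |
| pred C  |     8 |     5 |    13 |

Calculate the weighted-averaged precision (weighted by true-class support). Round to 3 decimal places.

Per-class precision (TP/(TP+FP)):
  A: TP=15, FP=4+8=12 → 15/27 = 0.5556
  B: TP=24, FP=15+6=21 → 24/45 = 0.5333
  C: TP=13, FP=8+5=13 → 13/26 = 0.5000
Weighted-precision = Σ (supportᵢ/N)·precisionᵢ with N=98: (38/98)·0.5556 + (33/98)·0.5333 + (27/98)·0.5000 = 0.533

0.533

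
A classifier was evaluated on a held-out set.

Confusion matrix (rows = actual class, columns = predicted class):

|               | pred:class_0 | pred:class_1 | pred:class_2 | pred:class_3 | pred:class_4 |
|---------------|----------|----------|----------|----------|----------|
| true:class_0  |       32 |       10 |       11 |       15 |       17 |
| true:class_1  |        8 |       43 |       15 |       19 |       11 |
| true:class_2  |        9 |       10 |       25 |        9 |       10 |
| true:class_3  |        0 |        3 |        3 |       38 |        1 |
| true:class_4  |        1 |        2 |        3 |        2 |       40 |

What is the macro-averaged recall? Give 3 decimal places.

Per-class recall (TP/(TP+FN)):
  class_0: TP=32, FN=10+11+15+17=53 → 32/85 = 0.3765
  class_1: TP=43, FN=8+15+19+11=53 → 43/96 = 0.4479
  class_2: TP=25, FN=9+10+9+10=38 → 25/63 = 0.3968
  class_3: TP=38, FN=0+3+3+1=7 → 38/45 = 0.8444
  class_4: TP=40, FN=1+2+3+2=8 → 40/48 = 0.8333
Macro-recall = mean = (0.3765 + 0.4479 + 0.3968 + 0.8444 + 0.8333) / 5 = 0.580

0.580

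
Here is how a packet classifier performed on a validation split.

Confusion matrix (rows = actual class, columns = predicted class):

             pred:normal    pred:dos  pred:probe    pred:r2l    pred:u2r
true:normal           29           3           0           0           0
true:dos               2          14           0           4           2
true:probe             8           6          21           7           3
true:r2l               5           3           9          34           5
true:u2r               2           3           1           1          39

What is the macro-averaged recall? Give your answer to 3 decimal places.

0.693

Per-class recall (TP/(TP+FN)):
  normal: TP=29, FN=3+0+0+0=3 → 29/32 = 0.9063
  dos: TP=14, FN=2+0+4+2=8 → 14/22 = 0.6364
  probe: TP=21, FN=8+6+7+3=24 → 21/45 = 0.4667
  r2l: TP=34, FN=5+3+9+5=22 → 34/56 = 0.6071
  u2r: TP=39, FN=2+3+1+1=7 → 39/46 = 0.8478
Macro-recall = mean = (0.9063 + 0.6364 + 0.4667 + 0.6071 + 0.8478) / 5 = 0.693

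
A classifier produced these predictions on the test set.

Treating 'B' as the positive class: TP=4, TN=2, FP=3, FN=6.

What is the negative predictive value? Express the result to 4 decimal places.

NPV = TN/(TN+FN) = 2/(2+6) = 0.2500

0.2500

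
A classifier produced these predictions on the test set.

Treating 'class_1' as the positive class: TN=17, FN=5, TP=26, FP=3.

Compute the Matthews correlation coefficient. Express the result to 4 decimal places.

MCC = (TP·TN − FP·FN) / √((TP+FP)(TP+FN)(TN+FP)(TN+FN))
Numerator = 26·17 − 3·5 = 427
Denominator = √(29·31·20·22) = √395560 = 628.9356
MCC = 427 / 628.9356 = 0.6789

0.6789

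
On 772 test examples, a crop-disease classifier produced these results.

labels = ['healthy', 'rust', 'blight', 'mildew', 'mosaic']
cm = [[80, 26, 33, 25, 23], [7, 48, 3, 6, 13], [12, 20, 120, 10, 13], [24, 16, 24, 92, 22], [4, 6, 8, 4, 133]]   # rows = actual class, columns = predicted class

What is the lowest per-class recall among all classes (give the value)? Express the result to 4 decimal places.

Per-class recall (TP/(TP+FN)):
  healthy: TP=80, FN=26+33+25+23=107 → 80/187 = 0.42781
  rust: TP=48, FN=7+3+6+13=29 → 48/77 = 0.62338
  blight: TP=120, FN=12+20+10+13=55 → 120/175 = 0.68571
  mildew: TP=92, FN=24+16+24+22=86 → 92/178 = 0.51685
  mosaic: TP=133, FN=4+6+8+4=22 → 133/155 = 0.85806
Lowest is class 'healthy' with recall = 0.4278.

0.4278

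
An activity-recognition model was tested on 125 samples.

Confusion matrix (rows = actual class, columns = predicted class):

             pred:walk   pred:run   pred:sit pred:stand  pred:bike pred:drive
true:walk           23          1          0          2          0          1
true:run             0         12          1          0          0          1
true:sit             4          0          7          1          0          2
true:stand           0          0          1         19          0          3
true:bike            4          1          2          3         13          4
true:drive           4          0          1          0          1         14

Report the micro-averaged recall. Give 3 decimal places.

0.704

Micro-averaging pools counts across classes: ΣTP=88, ΣFP=37, ΣFN=37.
Micro-recall = TP/(TP+FN) on pooled counts = 0.704 (equals overall accuracy in single-label multiclass).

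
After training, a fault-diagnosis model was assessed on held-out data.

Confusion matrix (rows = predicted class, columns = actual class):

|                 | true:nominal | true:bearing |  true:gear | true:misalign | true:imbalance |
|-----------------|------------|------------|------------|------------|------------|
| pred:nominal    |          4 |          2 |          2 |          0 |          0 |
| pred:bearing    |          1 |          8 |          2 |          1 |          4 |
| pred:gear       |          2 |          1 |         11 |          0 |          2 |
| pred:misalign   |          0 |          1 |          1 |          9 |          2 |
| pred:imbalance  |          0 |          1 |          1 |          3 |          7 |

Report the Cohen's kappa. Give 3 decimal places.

0.494

Observed agreement pₒ = trace/N = 39/65 = 0.6000
Expected agreement pₑ = Σ (rowᵢ·colᵢ)/N² = (7·8 + 13·16 + 17·16 + 13·13 + 15·12)/65² = 0.2095
κ = (pₒ − pₑ)/(1 − pₑ) = (0.6000 − 0.2095)/(1 − 0.2095) = 0.494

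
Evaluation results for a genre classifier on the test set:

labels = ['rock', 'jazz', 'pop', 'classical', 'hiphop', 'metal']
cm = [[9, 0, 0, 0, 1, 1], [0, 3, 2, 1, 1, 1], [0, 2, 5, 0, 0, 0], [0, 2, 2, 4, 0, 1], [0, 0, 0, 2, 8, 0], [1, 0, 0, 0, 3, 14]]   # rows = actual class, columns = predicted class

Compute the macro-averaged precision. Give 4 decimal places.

0.6491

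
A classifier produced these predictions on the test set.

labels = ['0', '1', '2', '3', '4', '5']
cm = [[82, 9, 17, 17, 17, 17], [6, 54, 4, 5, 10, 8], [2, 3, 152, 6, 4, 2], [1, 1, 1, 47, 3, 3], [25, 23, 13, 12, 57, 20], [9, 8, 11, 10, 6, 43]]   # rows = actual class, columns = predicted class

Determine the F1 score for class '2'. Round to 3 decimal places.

0.828

One-vs-rest for '2': TP = diagonal; FP = other classes predicted '2'; FN = '2' predicted as other.
F1 score = 2·TP/(2·TP+FP+FN).
2: TP=152, FP=17+4+1+13+11=46, FN=2+3+6+4+2=17 → 304/367 = 0.8283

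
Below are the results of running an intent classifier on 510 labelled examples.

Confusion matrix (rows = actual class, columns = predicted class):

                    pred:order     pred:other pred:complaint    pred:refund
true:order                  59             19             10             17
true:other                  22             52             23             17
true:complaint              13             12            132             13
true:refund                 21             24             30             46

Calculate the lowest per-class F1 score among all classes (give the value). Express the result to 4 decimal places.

Per-class F1 score (2·TP/(2·TP+FP+FN)):
  order: TP=59, FP=22+13+21=56, FN=19+10+17=46 → 118/220 = 0.53636
  other: TP=52, FP=19+12+24=55, FN=22+23+17=62 → 104/221 = 0.47059
  complaint: TP=132, FP=10+23+30=63, FN=13+12+13=38 → 264/365 = 0.72329
  refund: TP=46, FP=17+17+13=47, FN=21+24+30=75 → 92/214 = 0.42991
Lowest is class 'refund' with F1 score = 0.4299.

0.4299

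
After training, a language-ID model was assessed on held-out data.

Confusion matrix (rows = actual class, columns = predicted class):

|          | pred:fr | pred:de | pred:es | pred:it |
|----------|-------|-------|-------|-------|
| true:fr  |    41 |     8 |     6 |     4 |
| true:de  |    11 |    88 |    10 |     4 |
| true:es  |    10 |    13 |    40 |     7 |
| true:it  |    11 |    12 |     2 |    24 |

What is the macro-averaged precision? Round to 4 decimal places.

0.6485

Per-class precision (TP/(TP+FP)):
  fr: TP=41, FP=11+10+11=32 → 41/73 = 0.56164
  de: TP=88, FP=8+13+12=33 → 88/121 = 0.72727
  es: TP=40, FP=6+10+2=18 → 40/58 = 0.68966
  it: TP=24, FP=4+4+7=15 → 24/39 = 0.61538
Macro-precision = mean = (0.56164 + 0.72727 + 0.68966 + 0.61538) / 4 = 0.6485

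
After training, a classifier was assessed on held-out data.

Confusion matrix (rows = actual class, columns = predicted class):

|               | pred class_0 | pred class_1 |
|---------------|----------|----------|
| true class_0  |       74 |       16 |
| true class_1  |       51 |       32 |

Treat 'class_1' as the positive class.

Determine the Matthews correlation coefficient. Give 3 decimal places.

0.232

MCC = (TP·TN − FP·FN) / √((TP+FP)(TP+FN)(TN+FP)(TN+FN))
Numerator = 32·74 − 16·51 = 1552
Denominator = √(48·83·90·125) = √44820000 = 6694.7741
MCC = 1552 / 6694.7741 = 0.232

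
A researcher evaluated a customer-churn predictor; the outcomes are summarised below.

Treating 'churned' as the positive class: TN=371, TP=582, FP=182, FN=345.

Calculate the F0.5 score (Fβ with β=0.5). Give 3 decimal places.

Fβ = (1+β²)·TP / ((1+β²)·TP + β²·FN + FP), with β²=1/4
= 1.25·582 / (1.25·582 + 0.25·345 + 182) = 0.731

0.731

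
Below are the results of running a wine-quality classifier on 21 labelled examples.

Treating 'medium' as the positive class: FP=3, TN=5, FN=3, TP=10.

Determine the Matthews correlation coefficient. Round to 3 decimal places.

0.394

MCC = (TP·TN − FP·FN) / √((TP+FP)(TP+FN)(TN+FP)(TN+FN))
Numerator = 10·5 − 3·3 = 41
Denominator = √(13·13·8·8) = √10816 = 104.0000
MCC = 41 / 104.0000 = 0.394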